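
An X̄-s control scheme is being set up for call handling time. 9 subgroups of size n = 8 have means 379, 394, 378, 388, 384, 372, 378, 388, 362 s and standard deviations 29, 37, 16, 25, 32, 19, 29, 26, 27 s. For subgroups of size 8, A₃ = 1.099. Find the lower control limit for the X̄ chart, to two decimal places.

351.03

X̄̄ = (379 + 394 + 378 + 388 + 384 + 372 + 378 + 388 + 362) / 9 = 380.3333
s̄ = (29 + 37 + 16 + 25 + 32 + 19 + 29 + 26 + 27) / 9 = 26.6667
LCL = X̄̄ − A₃·s̄ = 380.3333 − 1.099 × 26.6667 = 351.0267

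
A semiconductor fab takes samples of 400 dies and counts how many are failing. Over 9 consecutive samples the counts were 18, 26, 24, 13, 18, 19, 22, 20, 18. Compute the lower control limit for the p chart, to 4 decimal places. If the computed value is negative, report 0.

0.0169

p̄ = Σdᵢ / (k·n) = 178 / (9 × 400) = 0.04944
LCL = p̄ − 3·√(p̄(1−p̄)/n) = 0.04944 − 3 × 0.01084 = 0.01693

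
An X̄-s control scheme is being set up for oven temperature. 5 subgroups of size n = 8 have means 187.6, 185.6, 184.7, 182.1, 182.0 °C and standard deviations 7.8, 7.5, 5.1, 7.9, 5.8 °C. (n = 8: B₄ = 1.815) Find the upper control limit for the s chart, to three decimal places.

s̄ = (7.8 + 7.5 + 5.1 + 7.9 + 5.8) / 5 = 6.8200
UCL_s = B₄·s̄ = 1.815 × 6.8200 = 12.3783

12.378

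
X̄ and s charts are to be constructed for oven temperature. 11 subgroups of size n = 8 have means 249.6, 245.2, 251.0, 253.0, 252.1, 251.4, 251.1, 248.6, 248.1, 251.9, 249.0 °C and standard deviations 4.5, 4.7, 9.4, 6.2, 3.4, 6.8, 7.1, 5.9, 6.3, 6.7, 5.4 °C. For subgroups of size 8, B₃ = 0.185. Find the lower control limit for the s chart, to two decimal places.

1.12

s̄ = (4.5 + 4.7 + 9.4 + 6.2 + 3.4 + 6.8 + 7.1 + 5.9 + 6.3 + 6.7 + 5.4) / 11 = 6.0364
LCL_s = B₃·s̄ = 0.185 × 6.0364 = 1.1167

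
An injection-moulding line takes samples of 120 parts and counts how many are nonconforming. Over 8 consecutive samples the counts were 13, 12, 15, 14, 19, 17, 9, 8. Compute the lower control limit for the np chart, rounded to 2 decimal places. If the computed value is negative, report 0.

p̄ = Σdᵢ / (k·n) = 107 / (8 × 120) = 0.11146
LCL = np̄ − 3·√(np̄(1−p̄)) = 13.3750 − 3 × 3.4474 = 3.0329

3.03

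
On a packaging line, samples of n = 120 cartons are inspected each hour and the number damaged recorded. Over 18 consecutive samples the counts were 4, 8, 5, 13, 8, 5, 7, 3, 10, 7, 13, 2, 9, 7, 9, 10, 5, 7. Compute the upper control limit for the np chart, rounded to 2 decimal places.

p̄ = Σdᵢ / (k·n) = 132 / (18 × 120) = 0.06111
UCL = np̄ + 3·√(np̄(1−p̄)) = 7.3333 + 3 × √(7.3333×0.93889) = 7.3333 + 3 × 2.6240 = 15.2052

15.21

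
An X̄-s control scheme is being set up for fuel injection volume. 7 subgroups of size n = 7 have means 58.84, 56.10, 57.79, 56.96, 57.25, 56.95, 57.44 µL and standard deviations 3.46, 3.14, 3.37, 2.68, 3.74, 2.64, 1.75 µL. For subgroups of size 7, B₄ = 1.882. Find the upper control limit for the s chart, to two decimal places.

s̄ = (3.46 + 3.14 + 3.37 + 2.68 + 3.74 + 2.64 + 1.75) / 7 = 2.9686
UCL_s = B₄·s̄ = 1.882 × 2.9686 = 5.5869

5.59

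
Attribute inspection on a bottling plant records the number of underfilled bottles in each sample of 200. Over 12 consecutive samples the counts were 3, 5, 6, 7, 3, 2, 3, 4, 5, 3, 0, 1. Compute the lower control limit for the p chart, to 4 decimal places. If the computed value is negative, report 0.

p̄ = Σdᵢ / (k·n) = 42 / (12 × 200) = 0.01750
LCL = p̄ − 3·√(p̄(1−p̄)/n) = 0.01750 − 3 × 0.00927 = -0.01032 → 0 (negative, so LCL = 0)

0.0000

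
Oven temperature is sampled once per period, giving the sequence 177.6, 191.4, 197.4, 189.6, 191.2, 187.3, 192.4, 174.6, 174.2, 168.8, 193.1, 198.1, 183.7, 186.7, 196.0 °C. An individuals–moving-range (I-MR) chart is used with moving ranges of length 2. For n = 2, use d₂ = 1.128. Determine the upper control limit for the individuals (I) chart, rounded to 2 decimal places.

209.19

X̄ = (177.6 + 191.4 + 197.4 + 189.6 + 191.2 + 187.3 + 192.4 + 174.6 + 174.2 + 168.8 + 193.1 + 198.1 + 183.7 + 186.7 + 196.0) / 15 = 186.8067
Moving ranges: 13.8, 6.0, 7.8, 1.6, 3.9, 5.1, 17.8, 0.4, 5.4, 24.3, 5.0, 14.4, 3.0, 9.3; M̄R̄ = 117.8000 / 14 = 8.4143
UCL = X̄ + 3·M̄R̄/d₂ = 186.8067 + 3 × 8.4143 / 1.128 = 209.1851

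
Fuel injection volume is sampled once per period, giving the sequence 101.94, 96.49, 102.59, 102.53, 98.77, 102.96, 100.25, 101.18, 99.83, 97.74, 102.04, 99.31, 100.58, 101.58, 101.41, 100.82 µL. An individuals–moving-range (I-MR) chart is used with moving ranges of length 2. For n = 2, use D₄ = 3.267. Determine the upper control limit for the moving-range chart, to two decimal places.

Moving ranges: 5.45, 6.10, 0.06, 3.76, 4.19, 2.71, 0.93, 1.35, 2.09, 4.30, 2.73, 1.27, 1.00, 0.17, 0.59; M̄R̄ = 36.7000 / 15 = 2.4467
UCL_MR = D₄·M̄R̄ = 3.267 × 2.4467 = 7.9933

7.99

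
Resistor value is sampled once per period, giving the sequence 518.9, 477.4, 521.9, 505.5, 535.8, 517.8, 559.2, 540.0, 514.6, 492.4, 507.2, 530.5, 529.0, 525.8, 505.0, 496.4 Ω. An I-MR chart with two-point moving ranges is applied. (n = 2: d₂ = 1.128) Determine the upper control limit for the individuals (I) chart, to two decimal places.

576.04

X̄ = (518.9 + 477.4 + 521.9 + 505.5 + 535.8 + 517.8 + 559.2 + 540.0 + 514.6 + 492.4 + 507.2 + 530.5 + 529.0 + 525.8 + 505.0 + 496.4) / 16 = 517.3375
Moving ranges: 41.5, 44.5, 16.4, 30.3, 18.0, 41.4, 19.2, 25.4, 22.2, 14.8, 23.3, 1.5, 3.2, 20.8, 8.6; M̄R̄ = 331.1000 / 15 = 22.0733
UCL = X̄ + 3·M̄R̄/d₂ = 517.3375 + 3 × 22.0733 / 1.128 = 576.0432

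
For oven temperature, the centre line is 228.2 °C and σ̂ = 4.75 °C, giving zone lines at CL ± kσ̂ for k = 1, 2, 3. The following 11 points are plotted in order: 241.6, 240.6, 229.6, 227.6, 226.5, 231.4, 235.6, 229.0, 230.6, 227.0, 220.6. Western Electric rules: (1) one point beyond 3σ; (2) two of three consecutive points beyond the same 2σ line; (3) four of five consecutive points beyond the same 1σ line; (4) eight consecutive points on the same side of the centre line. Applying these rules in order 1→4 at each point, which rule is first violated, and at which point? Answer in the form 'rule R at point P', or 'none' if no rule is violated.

Zone of each point (C = within 1σ̂, B = 1σ̂–2σ̂, A = 2σ̂–3σ̂, * = beyond 3σ̂; sign = side of CL): 1:+A, 2:+A, 3:+C, 4:-C, 5:-C, 6:+C, 7:+B, 8:+C, 9:+C, 10:-C, 11:-B
Rule 2 (two of three consecutive points beyond the same 2σ limit) is satisfied at point 2.

rule 2 at point 2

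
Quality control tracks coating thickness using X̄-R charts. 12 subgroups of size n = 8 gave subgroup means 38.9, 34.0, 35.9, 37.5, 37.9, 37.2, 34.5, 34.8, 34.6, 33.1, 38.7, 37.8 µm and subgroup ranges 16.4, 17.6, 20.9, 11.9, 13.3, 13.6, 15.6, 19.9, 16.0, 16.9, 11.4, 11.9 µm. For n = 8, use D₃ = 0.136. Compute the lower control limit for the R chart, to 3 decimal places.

R̄ = (16.4 + 17.6 + 20.9 + 11.9 + 13.3 + 13.6 + 15.6 + 19.9 + 16.0 + 16.9 + 11.4 + 11.9) / 12 = 185.4000 / 12 = 15.4500
LCL_R = D₃·R̄ = 0.136 × 15.4500 = 2.1012

2.101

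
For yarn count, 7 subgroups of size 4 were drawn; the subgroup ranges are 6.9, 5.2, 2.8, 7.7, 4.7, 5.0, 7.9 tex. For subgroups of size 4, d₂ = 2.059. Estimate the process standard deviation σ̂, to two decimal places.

2.79

R̄ = (6.9 + 5.2 + 2.8 + 7.7 + 4.7 + 5.0 + 7.9) / 7 = 5.7429
σ̂ = R̄ / d₂ = 5.7429 / 2.059 = 2.7891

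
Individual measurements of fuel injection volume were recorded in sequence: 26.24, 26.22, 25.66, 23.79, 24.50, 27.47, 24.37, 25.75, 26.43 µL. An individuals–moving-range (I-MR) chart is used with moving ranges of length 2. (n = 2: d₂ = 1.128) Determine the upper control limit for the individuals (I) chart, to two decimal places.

29.36

X̄ = (26.24 + 26.22 + 25.66 + 23.79 + 24.50 + 27.47 + 24.37 + 25.75 + 26.43) / 9 = 25.6033
Moving ranges: 0.02, 0.56, 1.87, 0.71, 2.97, 3.10, 1.38, 0.68; M̄R̄ = 11.2900 / 8 = 1.4113
UCL = X̄ + 3·M̄R̄/d₂ = 25.6033 + 3 × 1.4113 / 1.128 = 29.3567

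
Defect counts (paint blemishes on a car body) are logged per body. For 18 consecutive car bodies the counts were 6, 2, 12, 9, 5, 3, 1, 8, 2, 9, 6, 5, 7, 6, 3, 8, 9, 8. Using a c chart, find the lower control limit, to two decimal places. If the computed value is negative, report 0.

0.00

c̄ = (6 + 2 + 12 + 9 + 5 + 3 + 1 + 8 + 2 + 9 + 6 + 5 + 7 + 6 + 3 + 8 + 9 + 8) / 18 = 109 / 18 = 6.0556
LCL = c̄ − 3√c̄ = 6.0556 − 3 × 2.4608 = -1.3269 → 0 (cannot be negative)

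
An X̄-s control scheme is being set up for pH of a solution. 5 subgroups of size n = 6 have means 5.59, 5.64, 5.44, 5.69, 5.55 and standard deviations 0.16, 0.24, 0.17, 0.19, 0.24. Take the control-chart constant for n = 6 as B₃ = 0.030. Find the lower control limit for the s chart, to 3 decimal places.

s̄ = (0.16 + 0.24 + 0.17 + 0.19 + 0.24) / 5 = 0.2000
LCL_s = B₃·s̄ = 0.030 × 0.2000 = 0.0060

0.006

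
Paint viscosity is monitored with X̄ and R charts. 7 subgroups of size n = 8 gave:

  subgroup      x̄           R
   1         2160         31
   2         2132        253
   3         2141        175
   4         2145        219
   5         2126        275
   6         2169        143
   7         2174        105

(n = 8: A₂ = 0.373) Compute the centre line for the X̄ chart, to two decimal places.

2149.57

X̄̄ = (2160 + 2132 + 2141 + 2145 + 2126 + 2169 + 2174) / 7 = 15047.0000 / 7 = 2149.5714
CL = X̄̄ = 2149.5714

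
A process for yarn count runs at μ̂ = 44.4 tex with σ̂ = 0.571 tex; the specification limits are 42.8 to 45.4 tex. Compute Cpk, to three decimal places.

0.584

Cpu = (USL − μ̂) / (3σ̂) = (45.4 − 44.4) / (3 × 0.571) = 0.5838; Cpl = (μ̂ − LSL) / (3σ̂) = (44.4 − 42.8) / (3 × 0.571) = 0.9340; Cpk = min(Cpu, Cpl) = 0.5838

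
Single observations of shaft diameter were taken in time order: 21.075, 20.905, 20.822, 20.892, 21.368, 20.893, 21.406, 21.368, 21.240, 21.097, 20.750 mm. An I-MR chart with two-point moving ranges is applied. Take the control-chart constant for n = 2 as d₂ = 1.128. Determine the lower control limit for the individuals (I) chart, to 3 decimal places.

X̄ = (21.075 + 20.905 + 20.822 + 20.892 + 21.368 + 20.893 + 21.406 + 21.368 + 21.240 + 21.097 + 20.750) / 11 = 21.0742
Moving ranges: 0.170, 0.083, 0.070, 0.476, 0.475, 0.513, 0.038, 0.128, 0.143, 0.347; M̄R̄ = 2.4430 / 10 = 0.2443
LCL = X̄ − 3·M̄R̄/d₂ = 21.0742 − 3 × 0.2443 / 1.128 = 20.4244

20.424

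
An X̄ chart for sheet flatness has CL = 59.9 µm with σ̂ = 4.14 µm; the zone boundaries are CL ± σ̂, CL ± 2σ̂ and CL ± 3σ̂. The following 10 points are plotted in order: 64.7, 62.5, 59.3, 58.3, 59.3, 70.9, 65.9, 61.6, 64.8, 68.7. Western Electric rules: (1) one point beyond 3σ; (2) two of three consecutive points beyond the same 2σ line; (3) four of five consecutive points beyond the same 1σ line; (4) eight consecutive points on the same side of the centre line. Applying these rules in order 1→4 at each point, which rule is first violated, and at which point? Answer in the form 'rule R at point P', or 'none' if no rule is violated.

rule 3 at point 10

Zone of each point (C = within 1σ̂, B = 1σ̂–2σ̂, A = 2σ̂–3σ̂, * = beyond 3σ̂; sign = side of CL): 1:+B, 2:+C, 3:-C, 4:-C, 5:-C, 6:+A, 7:+B, 8:+C, 9:+B, 10:+A
Rule 3 (four of five consecutive points beyond the same 1σ limit) is satisfied at point 10.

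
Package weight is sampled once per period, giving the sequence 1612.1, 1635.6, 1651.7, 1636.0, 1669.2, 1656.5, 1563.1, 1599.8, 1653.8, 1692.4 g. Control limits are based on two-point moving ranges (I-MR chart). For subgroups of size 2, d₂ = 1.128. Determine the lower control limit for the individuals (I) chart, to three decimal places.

1541.305

X̄ = (1612.1 + 1635.6 + 1651.7 + 1636.0 + 1669.2 + 1656.5 + 1563.1 + 1599.8 + 1653.8 + 1692.4) / 10 = 1637.0200
Moving ranges: 23.5, 16.1, 15.7, 33.2, 12.7, 93.4, 36.7, 54.0, 38.6; M̄R̄ = 323.9000 / 9 = 35.9889
LCL = X̄ − 3·M̄R̄/d₂ = 1637.0200 − 3 × 35.9889 / 1.128 = 1541.3049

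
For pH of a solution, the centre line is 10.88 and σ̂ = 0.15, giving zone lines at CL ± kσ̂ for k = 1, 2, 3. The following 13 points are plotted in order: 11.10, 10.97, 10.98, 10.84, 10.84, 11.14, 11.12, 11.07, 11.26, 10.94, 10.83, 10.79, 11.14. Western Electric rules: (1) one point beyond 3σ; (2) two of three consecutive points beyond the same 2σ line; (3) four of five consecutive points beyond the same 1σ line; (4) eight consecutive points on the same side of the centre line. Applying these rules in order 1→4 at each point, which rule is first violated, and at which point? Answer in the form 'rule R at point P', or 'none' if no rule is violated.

rule 3 at point 9

Zone of each point (C = within 1σ̂, B = 1σ̂–2σ̂, A = 2σ̂–3σ̂, * = beyond 3σ̂; sign = side of CL): 1:+B, 2:+C, 3:+C, 4:-C, 5:-C, 6:+B, 7:+B, 8:+B, 9:+A, 10:+C, 11:-C, 12:-C, 13:+B
Rule 3 (four of five consecutive points beyond the same 1σ limit) is satisfied at point 9.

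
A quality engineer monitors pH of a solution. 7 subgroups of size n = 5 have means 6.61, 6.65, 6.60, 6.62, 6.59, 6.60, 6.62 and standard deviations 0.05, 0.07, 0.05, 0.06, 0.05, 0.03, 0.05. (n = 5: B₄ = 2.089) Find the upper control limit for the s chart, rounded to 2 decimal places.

s̄ = (0.05 + 0.07 + 0.05 + 0.06 + 0.05 + 0.03 + 0.05) / 7 = 0.0514
UCL_s = B₄·s̄ = 2.089 × 0.0514 = 0.1074

0.11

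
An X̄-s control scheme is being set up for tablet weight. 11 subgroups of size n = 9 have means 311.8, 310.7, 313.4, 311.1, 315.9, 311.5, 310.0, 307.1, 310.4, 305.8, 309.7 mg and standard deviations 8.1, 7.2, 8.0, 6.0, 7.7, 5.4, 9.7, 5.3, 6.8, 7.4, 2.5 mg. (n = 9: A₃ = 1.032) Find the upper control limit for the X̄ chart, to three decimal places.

317.625

X̄̄ = (311.8 + 310.7 + 313.4 + 311.1 + 315.9 + 311.5 + 310.0 + 307.1 + 310.4 + 305.8 + 309.7) / 11 = 310.6727
s̄ = (8.1 + 7.2 + 8.0 + 6.0 + 7.7 + 5.4 + 9.7 + 5.3 + 6.8 + 7.4 + 2.5) / 11 = 6.7364
UCL = X̄̄ + A₃·s̄ = 310.6727 + 1.032 × 6.7364 = 317.6247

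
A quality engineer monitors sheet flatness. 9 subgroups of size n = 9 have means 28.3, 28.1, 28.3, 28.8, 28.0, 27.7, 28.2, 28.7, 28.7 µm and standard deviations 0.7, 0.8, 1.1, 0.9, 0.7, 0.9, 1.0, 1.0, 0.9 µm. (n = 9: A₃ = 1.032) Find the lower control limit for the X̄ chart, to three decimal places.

X̄̄ = (28.3 + 28.1 + 28.3 + 28.8 + 28.0 + 27.7 + 28.2 + 28.7 + 28.7) / 9 = 28.3111
s̄ = (0.7 + 0.8 + 1.1 + 0.9 + 0.7 + 0.9 + 1.0 + 1.0 + 0.9) / 9 = 0.8889
LCL = X̄̄ − A₃·s̄ = 28.3111 − 1.032 × 0.8889 = 27.3938

27.394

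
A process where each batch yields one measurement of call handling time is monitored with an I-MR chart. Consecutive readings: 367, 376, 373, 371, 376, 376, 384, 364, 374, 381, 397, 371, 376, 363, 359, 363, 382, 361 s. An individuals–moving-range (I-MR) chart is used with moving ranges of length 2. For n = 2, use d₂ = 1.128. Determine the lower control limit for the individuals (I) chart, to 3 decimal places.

X̄ = (367 + 376 + 373 + 371 + 376 + 376 + 384 + 364 + 374 + 381 + 397 + 371 + 376 + 363 + 359 + 363 + 382 + 361) / 18 = 373.0000
Moving ranges: 9, 3, 2, 5, 0, 8, 20, 10, 7, 16, 26, 5, 13, 4, 4, 19, 21; M̄R̄ = 172.0000 / 17 = 10.1176
LCL = X̄ − 3·M̄R̄/d₂ = 373.0000 − 3 × 10.1176 / 1.128 = 346.0914

346.091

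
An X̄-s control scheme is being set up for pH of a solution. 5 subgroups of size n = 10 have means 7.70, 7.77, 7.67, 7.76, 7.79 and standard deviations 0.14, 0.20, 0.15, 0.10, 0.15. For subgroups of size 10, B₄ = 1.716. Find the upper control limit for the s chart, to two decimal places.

s̄ = (0.14 + 0.20 + 0.15 + 0.10 + 0.15) / 5 = 0.1480
UCL_s = B₄·s̄ = 1.716 × 0.1480 = 0.2540

0.25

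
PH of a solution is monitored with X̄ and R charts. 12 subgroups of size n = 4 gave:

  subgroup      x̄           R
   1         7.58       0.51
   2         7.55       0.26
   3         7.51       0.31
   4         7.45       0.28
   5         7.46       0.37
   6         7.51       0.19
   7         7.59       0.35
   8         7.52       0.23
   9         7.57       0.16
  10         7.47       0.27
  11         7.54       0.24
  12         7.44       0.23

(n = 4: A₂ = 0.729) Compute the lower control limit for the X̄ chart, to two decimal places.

X̄̄ = (7.58 + 7.55 + 7.51 + 7.45 + 7.46 + 7.51 + 7.59 + 7.52 + 7.57 + 7.47 + 7.54 + 7.44) / 12 = 90.1900 / 12 = 7.5158
R̄ = (0.51 + 0.26 + 0.31 + 0.28 + 0.37 + 0.19 + 0.35 + 0.23 + 0.16 + 0.27 + 0.24 + 0.23) / 12 = 3.4000 / 12 = 0.2833
LCL = X̄̄ − A₂·R̄ = 7.5158 − 0.729 × 0.2833 = 7.3093

7.31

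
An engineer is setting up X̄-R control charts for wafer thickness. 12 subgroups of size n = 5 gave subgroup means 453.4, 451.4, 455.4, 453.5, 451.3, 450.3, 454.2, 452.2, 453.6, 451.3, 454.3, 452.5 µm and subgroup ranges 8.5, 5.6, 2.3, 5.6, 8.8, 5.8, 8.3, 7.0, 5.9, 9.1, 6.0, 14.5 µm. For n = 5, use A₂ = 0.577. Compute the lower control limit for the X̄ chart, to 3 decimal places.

X̄̄ = (453.4 + 451.4 + 455.4 + 453.5 + 451.3 + 450.3 + 454.2 + 452.2 + 453.6 + 451.3 + 454.3 + 452.5) / 12 = 5433.4000 / 12 = 452.7833
R̄ = (8.5 + 5.6 + 2.3 + 5.6 + 8.8 + 5.8 + 8.3 + 7.0 + 5.9 + 9.1 + 6.0 + 14.5) / 12 = 87.4000 / 12 = 7.2833
LCL = X̄̄ − A₂·R̄ = 452.7833 − 0.577 × 7.2833 = 448.5808

448.581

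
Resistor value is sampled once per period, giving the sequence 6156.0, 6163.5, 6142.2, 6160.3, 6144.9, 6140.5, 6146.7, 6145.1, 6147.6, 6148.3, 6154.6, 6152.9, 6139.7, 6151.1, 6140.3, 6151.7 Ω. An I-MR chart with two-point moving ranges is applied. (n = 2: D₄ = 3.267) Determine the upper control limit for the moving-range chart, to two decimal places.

Moving ranges: 7.5, 21.3, 18.1, 15.4, 4.4, 6.2, 1.6, 2.5, 0.7, 6.3, 1.7, 13.2, 11.4, 10.8, 11.4; M̄R̄ = 132.5000 / 15 = 8.8333
UCL_MR = D₄·M̄R̄ = 3.267 × 8.8333 = 28.8585

28.86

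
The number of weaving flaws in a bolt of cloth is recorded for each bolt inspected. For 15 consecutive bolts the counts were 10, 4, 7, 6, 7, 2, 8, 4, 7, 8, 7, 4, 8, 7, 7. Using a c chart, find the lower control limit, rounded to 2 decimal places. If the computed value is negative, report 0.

0.00

c̄ = (10 + 4 + 7 + 6 + 7 + 2 + 8 + 4 + 7 + 8 + 7 + 4 + 8 + 7 + 7) / 15 = 96 / 15 = 6.4000
LCL = c̄ − 3√c̄ = 6.4000 − 3 × 2.5298 = -1.1895 → 0 (cannot be negative)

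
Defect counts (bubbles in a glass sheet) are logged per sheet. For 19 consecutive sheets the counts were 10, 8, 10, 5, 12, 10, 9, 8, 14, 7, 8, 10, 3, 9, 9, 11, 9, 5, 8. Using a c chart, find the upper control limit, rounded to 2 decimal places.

17.52

c̄ = (10 + 8 + 10 + 5 + 12 + 10 + 9 + 8 + 14 + 7 + 8 + 10 + 3 + 9 + 9 + 11 + 9 + 5 + 8) / 19 = 165 / 19 = 8.6842
UCL = c̄ + 3√c̄ = 8.6842 + 3 × √8.6842 = 8.6842 + 3 × 2.9469 = 17.5249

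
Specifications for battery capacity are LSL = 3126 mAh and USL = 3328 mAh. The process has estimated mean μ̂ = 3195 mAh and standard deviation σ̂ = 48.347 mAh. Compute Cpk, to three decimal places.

0.476

Cpu = (USL − μ̂) / (3σ̂) = (3328 − 3195) / (3 × 48.347) = 0.9170; Cpl = (μ̂ − LSL) / (3σ̂) = (3195 − 3126) / (3 × 48.347) = 0.4757; Cpk = min(Cpu, Cpl) = 0.4757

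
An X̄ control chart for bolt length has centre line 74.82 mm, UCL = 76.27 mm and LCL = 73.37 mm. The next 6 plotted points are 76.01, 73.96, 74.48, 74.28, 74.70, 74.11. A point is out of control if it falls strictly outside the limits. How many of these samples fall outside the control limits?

0

All 6 points lie within [73.37, 76.27].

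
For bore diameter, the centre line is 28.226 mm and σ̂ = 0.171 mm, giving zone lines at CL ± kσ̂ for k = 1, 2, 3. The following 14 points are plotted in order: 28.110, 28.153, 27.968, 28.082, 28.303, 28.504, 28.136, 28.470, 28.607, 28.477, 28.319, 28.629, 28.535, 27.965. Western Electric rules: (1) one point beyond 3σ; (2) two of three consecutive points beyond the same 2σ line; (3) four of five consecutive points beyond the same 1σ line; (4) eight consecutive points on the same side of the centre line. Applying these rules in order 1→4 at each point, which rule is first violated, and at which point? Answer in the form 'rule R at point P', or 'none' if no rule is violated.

rule 3 at point 10

Zone of each point (C = within 1σ̂, B = 1σ̂–2σ̂, A = 2σ̂–3σ̂, * = beyond 3σ̂; sign = side of CL): 1:-C, 2:-C, 3:-B, 4:-C, 5:+C, 6:+B, 7:-C, 8:+B, 9:+A, 10:+B, 11:+C, 12:+A, 13:+B, 14:-B
Rule 3 (four of five consecutive points beyond the same 1σ limit) is satisfied at point 10.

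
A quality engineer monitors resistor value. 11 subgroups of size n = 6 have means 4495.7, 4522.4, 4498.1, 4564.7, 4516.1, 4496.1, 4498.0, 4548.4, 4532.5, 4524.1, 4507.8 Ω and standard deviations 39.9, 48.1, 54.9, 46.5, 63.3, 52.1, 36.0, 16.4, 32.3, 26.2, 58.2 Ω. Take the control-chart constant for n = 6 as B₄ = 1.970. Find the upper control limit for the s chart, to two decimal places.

84.87

s̄ = (39.9 + 48.1 + 54.9 + 46.5 + 63.3 + 52.1 + 36.0 + 16.4 + 32.3 + 26.2 + 58.2) / 11 = 43.0818
UCL_s = B₄·s̄ = 1.970 × 43.0818 = 84.8712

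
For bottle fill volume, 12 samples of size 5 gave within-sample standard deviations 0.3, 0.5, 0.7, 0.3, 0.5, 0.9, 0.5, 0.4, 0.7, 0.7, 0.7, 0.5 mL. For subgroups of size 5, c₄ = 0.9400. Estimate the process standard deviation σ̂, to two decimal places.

s̄ = (0.3 + 0.5 + 0.7 + 0.3 + 0.5 + 0.9 + 0.5 + 0.4 + 0.7 + 0.7 + 0.7 + 0.5) / 12 = 0.5583
σ̂ = s̄ / c₄ = 0.5583 / 0.9400 = 0.5940

0.59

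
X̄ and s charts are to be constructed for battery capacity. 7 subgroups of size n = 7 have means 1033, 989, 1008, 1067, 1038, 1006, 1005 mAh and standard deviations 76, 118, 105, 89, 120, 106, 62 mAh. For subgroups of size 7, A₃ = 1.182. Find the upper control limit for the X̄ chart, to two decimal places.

1135.00

X̄̄ = (1033 + 989 + 1008 + 1067 + 1038 + 1006 + 1005) / 7 = 1020.8571
s̄ = (76 + 118 + 105 + 89 + 120 + 106 + 62) / 7 = 96.5714
UCL = X̄̄ + A₃·s̄ = 1020.8571 + 1.182 × 96.5714 = 1135.0046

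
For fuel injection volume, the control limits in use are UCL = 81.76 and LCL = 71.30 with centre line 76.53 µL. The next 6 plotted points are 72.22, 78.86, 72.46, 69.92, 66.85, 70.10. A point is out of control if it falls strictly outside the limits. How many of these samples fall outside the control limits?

3

Compare each point to [71.30, 81.76]: sample 4 = 69.92 < LCL; sample 5 = 66.85 < LCL; sample 6 = 70.10 < LCL.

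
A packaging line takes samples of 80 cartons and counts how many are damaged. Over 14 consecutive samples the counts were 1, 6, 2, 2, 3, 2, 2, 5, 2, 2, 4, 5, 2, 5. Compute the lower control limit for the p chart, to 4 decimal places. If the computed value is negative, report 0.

p̄ = Σdᵢ / (k·n) = 43 / (14 × 80) = 0.03839
LCL = p̄ − 3·√(p̄(1−p̄)/n) = 0.03839 − 3 × 0.02148 = -0.02605 → 0 (negative, so LCL = 0)

0.0000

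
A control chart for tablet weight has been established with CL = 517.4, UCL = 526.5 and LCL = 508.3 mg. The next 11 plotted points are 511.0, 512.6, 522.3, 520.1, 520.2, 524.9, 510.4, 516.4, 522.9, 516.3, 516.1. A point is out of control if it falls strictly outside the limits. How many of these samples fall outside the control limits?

All 11 points lie within [508.3, 526.5].

0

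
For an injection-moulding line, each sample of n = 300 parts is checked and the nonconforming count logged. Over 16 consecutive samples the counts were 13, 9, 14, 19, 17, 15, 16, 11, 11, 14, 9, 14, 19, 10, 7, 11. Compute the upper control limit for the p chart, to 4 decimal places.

p̄ = Σdᵢ / (k·n) = 209 / (16 × 300) = 0.04354
UCL = p̄ + 3·√(p̄(1−p̄)/n) = 0.04354 + 3 × √(0.04354×0.95646/300) = 0.04354 + 3 × 0.01178 = 0.07889

0.0789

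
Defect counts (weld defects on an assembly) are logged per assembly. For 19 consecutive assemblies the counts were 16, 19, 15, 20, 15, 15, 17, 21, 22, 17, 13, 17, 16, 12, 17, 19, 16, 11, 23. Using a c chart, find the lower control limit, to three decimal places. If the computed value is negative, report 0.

4.564

c̄ = (16 + 19 + 15 + 20 + 15 + 15 + 17 + 21 + 22 + 17 + 13 + 17 + 16 + 12 + 17 + 19 + 16 + 11 + 23) / 19 = 321 / 19 = 16.8947
LCL = c̄ − 3√c̄ = 16.8947 − 3 × 4.1103 = 4.5638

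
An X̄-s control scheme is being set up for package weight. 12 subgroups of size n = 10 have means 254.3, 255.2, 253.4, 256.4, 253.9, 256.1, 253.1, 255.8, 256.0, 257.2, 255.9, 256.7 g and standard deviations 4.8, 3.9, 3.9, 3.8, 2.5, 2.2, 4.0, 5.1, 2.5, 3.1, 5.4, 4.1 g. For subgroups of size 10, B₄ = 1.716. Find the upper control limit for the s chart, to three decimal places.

s̄ = (4.8 + 3.9 + 3.9 + 3.8 + 2.5 + 2.2 + 4.0 + 5.1 + 2.5 + 3.1 + 5.4 + 4.1) / 12 = 3.7750
UCL_s = B₄·s̄ = 1.716 × 3.7750 = 6.4779

6.478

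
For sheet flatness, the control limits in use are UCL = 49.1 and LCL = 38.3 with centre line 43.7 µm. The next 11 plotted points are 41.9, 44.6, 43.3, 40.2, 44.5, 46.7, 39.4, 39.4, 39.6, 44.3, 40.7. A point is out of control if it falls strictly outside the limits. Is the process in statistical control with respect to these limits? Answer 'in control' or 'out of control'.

in control

All 11 points lie within [38.3, 49.1].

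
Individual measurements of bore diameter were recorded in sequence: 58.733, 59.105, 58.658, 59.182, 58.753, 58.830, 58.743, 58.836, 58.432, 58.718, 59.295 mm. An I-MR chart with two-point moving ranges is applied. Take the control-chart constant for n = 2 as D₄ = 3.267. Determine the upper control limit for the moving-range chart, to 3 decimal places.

Moving ranges: 0.372, 0.447, 0.524, 0.429, 0.077, 0.087, 0.093, 0.404, 0.286, 0.577; M̄R̄ = 3.2960 / 10 = 0.3296
UCL_MR = D₄·M̄R̄ = 3.267 × 0.3296 = 1.0768

1.077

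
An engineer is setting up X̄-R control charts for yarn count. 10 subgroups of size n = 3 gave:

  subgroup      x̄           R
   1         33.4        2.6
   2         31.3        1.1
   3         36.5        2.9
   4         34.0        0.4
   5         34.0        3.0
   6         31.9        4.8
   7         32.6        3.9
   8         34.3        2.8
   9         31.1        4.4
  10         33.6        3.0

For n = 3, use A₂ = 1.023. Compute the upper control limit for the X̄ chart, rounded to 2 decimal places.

36.23

X̄̄ = (33.4 + 31.3 + 36.5 + 34.0 + 34.0 + 31.9 + 32.6 + 34.3 + 31.1 + 33.6) / 10 = 332.7000 / 10 = 33.2700
R̄ = (2.6 + 1.1 + 2.9 + 0.4 + 3.0 + 4.8 + 3.9 + 2.8 + 4.4 + 3.0) / 10 = 28.9000 / 10 = 2.8900
UCL = X̄̄ + A₂·R̄ = 33.2700 + 1.023 × 2.8900 = 36.2265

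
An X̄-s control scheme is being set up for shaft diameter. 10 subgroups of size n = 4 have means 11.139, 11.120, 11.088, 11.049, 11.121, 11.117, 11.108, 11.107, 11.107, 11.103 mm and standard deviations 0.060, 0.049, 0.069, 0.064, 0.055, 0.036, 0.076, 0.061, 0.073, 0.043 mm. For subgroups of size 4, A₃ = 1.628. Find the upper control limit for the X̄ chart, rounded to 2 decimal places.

11.20

X̄̄ = (11.139 + 11.120 + 11.088 + 11.049 + 11.121 + 11.117 + 11.108 + 11.107 + 11.107 + 11.103) / 10 = 11.1059
s̄ = (0.060 + 0.049 + 0.069 + 0.064 + 0.055 + 0.036 + 0.076 + 0.061 + 0.073 + 0.043) / 10 = 0.0586
UCL = X̄̄ + A₃·s̄ = 11.1059 + 1.628 × 0.0586 = 11.2013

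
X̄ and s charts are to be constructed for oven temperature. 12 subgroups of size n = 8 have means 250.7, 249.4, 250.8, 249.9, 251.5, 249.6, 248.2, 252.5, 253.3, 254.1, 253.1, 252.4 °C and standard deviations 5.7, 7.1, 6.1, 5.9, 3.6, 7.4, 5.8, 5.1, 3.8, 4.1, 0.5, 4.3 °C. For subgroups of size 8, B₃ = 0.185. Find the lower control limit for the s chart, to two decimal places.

0.92

s̄ = (5.7 + 7.1 + 6.1 + 5.9 + 3.6 + 7.4 + 5.8 + 5.1 + 3.8 + 4.1 + 0.5 + 4.3) / 12 = 4.9500
LCL_s = B₃·s̄ = 0.185 × 4.9500 = 0.9158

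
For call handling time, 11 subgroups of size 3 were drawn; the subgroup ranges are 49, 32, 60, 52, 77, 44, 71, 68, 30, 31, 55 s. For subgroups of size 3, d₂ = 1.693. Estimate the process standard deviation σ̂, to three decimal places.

30.554

R̄ = (49 + 32 + 60 + 52 + 77 + 44 + 71 + 68 + 30 + 31 + 55) / 11 = 51.7273
σ̂ = R̄ / d₂ = 51.7273 / 1.693 = 30.5536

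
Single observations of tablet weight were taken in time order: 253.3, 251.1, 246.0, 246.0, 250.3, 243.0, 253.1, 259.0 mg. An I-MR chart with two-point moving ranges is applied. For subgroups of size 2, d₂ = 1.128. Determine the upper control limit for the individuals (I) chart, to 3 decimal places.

X̄ = (253.3 + 251.1 + 246.0 + 246.0 + 250.3 + 243.0 + 253.1 + 259.0) / 8 = 250.2250
Moving ranges: 2.2, 5.1, 0.0, 4.3, 7.3, 10.1, 5.9; M̄R̄ = 34.9000 / 7 = 4.9857
UCL = X̄ + 3·M̄R̄/d₂ = 250.2250 + 3 × 4.9857 / 1.128 = 263.4849

263.485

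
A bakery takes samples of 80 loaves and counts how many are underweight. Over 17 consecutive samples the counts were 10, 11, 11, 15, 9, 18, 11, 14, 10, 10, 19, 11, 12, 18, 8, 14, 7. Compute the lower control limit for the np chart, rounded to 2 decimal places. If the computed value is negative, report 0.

2.58

p̄ = Σdᵢ / (k·n) = 208 / (17 × 80) = 0.15294
LCL = np̄ − 3·√(np̄(1−p̄)) = 12.2353 − 3 × 3.2193 = 2.5773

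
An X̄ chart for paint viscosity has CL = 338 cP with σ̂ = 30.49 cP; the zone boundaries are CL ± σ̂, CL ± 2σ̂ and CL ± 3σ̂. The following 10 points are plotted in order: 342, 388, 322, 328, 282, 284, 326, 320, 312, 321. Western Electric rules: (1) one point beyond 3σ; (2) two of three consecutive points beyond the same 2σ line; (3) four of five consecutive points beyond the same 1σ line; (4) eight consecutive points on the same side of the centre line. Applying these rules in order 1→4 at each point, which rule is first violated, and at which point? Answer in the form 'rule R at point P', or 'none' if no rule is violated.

rule 4 at point 10

Zone of each point (C = within 1σ̂, B = 1σ̂–2σ̂, A = 2σ̂–3σ̂, * = beyond 3σ̂; sign = side of CL): 1:+C, 2:+B, 3:-C, 4:-C, 5:-B, 6:-B, 7:-C, 8:-C, 9:-C, 10:-C
Rule 4 (eight consecutive points on the same side of the centre line) is satisfied at point 10.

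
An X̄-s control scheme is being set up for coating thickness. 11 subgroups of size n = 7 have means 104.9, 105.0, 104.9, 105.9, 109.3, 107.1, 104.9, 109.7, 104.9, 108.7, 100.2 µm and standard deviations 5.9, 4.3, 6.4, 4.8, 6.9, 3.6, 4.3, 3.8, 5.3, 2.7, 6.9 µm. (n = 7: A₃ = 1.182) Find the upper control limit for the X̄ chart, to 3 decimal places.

X̄̄ = (104.9 + 105.0 + 104.9 + 105.9 + 109.3 + 107.1 + 104.9 + 109.7 + 104.9 + 108.7 + 100.2) / 11 = 105.9545
s̄ = (5.9 + 4.3 + 6.4 + 4.8 + 6.9 + 3.6 + 4.3 + 3.8 + 5.3 + 2.7 + 6.9) / 11 = 4.9909
UCL = X̄̄ + A₃·s̄ = 105.9545 + 1.182 × 4.9909 = 111.8538

111.854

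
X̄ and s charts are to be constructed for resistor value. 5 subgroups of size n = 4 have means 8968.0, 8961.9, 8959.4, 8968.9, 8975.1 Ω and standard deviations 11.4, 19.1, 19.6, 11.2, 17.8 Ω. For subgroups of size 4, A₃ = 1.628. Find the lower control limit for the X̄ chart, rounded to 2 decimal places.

8940.91

X̄̄ = (8968.0 + 8961.9 + 8959.4 + 8968.9 + 8975.1) / 5 = 8966.6600
s̄ = (11.4 + 19.1 + 19.6 + 11.2 + 17.8) / 5 = 15.8200
LCL = X̄̄ − A₃·s̄ = 8966.6600 − 1.628 × 15.8200 = 8940.9050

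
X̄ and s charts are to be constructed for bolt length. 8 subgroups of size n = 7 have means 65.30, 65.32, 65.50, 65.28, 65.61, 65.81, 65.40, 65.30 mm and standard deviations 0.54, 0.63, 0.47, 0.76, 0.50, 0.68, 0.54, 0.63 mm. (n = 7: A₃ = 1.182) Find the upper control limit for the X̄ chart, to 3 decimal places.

X̄̄ = (65.30 + 65.32 + 65.50 + 65.28 + 65.61 + 65.81 + 65.40 + 65.30) / 8 = 65.4400
s̄ = (0.54 + 0.63 + 0.47 + 0.76 + 0.50 + 0.68 + 0.54 + 0.63) / 8 = 0.5938
UCL = X̄̄ + A₃·s̄ = 65.4400 + 1.182 × 0.5938 = 66.1418

66.142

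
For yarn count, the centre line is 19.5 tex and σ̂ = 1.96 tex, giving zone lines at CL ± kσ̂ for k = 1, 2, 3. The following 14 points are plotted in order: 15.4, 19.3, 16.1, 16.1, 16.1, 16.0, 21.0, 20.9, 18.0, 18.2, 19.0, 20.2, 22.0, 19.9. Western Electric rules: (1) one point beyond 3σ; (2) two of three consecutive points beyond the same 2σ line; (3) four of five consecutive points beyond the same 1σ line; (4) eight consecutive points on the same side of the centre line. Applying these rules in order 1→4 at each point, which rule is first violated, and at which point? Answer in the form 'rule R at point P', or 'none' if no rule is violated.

Zone of each point (C = within 1σ̂, B = 1σ̂–2σ̂, A = 2σ̂–3σ̂, * = beyond 3σ̂; sign = side of CL): 1:-A, 2:-C, 3:-B, 4:-B, 5:-B, 6:-B, 7:+C, 8:+C, 9:-C, 10:-C, 11:-C, 12:+C, 13:+B, 14:+C
Rule 3 (four of five consecutive points beyond the same 1σ limit) is satisfied at point 5.

rule 3 at point 5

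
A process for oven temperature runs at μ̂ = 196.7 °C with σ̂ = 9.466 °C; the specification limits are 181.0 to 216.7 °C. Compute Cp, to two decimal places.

0.63

Cp = (USL − LSL) / (6σ̂) = (216.7 − 181.0) / (6 × 9.466) = 35.7000 / 56.7960 = 0.6286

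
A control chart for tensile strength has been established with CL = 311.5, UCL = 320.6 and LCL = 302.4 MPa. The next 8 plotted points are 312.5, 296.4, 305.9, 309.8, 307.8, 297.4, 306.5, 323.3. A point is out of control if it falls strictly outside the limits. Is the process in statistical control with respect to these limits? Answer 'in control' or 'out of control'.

Compare each point to [302.4, 320.6]: sample 2 = 296.4 < LCL; sample 6 = 297.4 < LCL; sample 8 = 323.3 > UCL.

out of control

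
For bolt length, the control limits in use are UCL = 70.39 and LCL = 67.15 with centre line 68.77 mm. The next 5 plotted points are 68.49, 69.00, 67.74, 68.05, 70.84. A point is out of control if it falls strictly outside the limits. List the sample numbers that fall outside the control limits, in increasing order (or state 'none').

Compare each point to [67.15, 70.39]: sample 5 = 70.84 > UCL.

5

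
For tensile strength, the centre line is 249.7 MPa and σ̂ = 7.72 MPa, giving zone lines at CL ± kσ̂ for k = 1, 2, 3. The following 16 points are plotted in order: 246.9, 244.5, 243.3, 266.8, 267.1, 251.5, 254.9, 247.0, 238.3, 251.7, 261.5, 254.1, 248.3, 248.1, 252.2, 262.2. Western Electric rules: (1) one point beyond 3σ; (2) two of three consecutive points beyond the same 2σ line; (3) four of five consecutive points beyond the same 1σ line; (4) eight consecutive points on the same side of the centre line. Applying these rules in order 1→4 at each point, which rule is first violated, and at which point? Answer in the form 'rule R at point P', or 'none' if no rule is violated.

rule 2 at point 5

Zone of each point (C = within 1σ̂, B = 1σ̂–2σ̂, A = 2σ̂–3σ̂, * = beyond 3σ̂; sign = side of CL): 1:-C, 2:-C, 3:-C, 4:+A, 5:+A, 6:+C, 7:+C, 8:-C, 9:-B, 10:+C, 11:+B, 12:+C, 13:-C, 14:-C, 15:+C, 16:+B
Rule 2 (two of three consecutive points beyond the same 2σ limit) is satisfied at point 5.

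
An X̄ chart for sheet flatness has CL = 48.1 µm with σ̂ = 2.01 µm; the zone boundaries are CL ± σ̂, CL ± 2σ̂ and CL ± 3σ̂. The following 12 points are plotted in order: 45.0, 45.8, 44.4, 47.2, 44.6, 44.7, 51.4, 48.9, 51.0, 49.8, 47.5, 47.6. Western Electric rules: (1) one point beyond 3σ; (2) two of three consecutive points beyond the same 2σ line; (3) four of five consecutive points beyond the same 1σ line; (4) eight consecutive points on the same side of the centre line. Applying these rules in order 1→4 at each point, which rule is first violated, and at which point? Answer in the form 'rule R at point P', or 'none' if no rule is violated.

rule 3 at point 5

Zone of each point (C = within 1σ̂, B = 1σ̂–2σ̂, A = 2σ̂–3σ̂, * = beyond 3σ̂; sign = side of CL): 1:-B, 2:-B, 3:-B, 4:-C, 5:-B, 6:-B, 7:+B, 8:+C, 9:+B, 10:+C, 11:-C, 12:-C
Rule 3 (four of five consecutive points beyond the same 1σ limit) is satisfied at point 5.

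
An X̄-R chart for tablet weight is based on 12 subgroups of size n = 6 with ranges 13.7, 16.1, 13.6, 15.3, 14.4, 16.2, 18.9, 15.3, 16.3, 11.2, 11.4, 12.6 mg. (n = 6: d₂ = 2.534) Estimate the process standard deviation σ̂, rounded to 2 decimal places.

5.76

R̄ = (13.7 + 16.1 + 13.6 + 15.3 + 14.4 + 16.2 + 18.9 + 15.3 + 16.3 + 11.2 + 11.4 + 12.6) / 12 = 14.5833
σ̂ = R̄ / d₂ = 14.5833 / 2.534 = 5.7551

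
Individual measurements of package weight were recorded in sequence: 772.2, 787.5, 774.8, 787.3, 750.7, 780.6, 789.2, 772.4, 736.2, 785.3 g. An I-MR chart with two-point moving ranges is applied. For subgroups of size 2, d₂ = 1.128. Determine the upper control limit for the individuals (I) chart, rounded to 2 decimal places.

X̄ = (772.2 + 787.5 + 774.8 + 787.3 + 750.7 + 780.6 + 789.2 + 772.4 + 736.2 + 785.3) / 10 = 773.6200
Moving ranges: 15.3, 12.7, 12.5, 36.6, 29.9, 8.6, 16.8, 36.2, 49.1; M̄R̄ = 217.7000 / 9 = 24.1889
UCL = X̄ + 3·M̄R̄/d₂ = 773.6200 + 3 × 24.1889 / 1.128 = 837.9522

837.95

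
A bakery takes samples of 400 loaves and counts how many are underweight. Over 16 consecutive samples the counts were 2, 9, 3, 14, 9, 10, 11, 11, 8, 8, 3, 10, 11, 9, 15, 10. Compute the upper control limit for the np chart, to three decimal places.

p̄ = Σdᵢ / (k·n) = 143 / (16 × 400) = 0.02234
UCL = np̄ + 3·√(np̄(1−p̄)) = 8.9375 + 3 × √(8.9375×0.97766) = 8.9375 + 3 × 2.9560 = 17.8054

17.805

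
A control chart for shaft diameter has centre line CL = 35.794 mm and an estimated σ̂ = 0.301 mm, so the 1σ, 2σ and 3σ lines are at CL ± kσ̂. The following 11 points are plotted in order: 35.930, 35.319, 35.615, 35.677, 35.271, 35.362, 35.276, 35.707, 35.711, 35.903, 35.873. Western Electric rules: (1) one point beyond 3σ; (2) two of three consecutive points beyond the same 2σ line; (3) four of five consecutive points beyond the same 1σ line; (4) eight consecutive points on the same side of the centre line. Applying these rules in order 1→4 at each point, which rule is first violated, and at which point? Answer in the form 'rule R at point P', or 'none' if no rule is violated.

Zone of each point (C = within 1σ̂, B = 1σ̂–2σ̂, A = 2σ̂–3σ̂, * = beyond 3σ̂; sign = side of CL): 1:+C, 2:-B, 3:-C, 4:-C, 5:-B, 6:-B, 7:-B, 8:-C, 9:-C, 10:+C, 11:+C
Rule 4 (eight consecutive points on the same side of the centre line) is satisfied at point 9.

rule 4 at point 9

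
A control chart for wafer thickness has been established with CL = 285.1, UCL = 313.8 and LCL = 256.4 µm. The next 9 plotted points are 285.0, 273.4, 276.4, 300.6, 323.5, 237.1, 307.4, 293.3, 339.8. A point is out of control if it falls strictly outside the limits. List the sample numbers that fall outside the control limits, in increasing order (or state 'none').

5, 6, 9

Compare each point to [256.4, 313.8]: sample 5 = 323.5 > UCL; sample 6 = 237.1 < LCL; sample 9 = 339.8 > UCL.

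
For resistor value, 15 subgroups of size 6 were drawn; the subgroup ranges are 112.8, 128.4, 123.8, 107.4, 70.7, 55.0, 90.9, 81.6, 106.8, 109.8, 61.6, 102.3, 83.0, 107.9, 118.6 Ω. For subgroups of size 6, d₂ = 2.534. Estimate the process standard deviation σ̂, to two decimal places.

R̄ = (112.8 + 128.4 + 123.8 + 107.4 + 70.7 + 55.0 + 90.9 + 81.6 + 106.8 + 109.8 + 61.6 + 102.3 + 83.0 + 107.9 + 118.6) / 15 = 97.3733
σ̂ = R̄ / d₂ = 97.3733 / 2.534 = 38.4267

38.43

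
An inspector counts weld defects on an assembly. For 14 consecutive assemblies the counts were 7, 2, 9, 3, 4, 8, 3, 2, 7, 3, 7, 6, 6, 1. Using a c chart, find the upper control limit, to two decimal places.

c̄ = (7 + 2 + 9 + 3 + 4 + 8 + 3 + 2 + 7 + 3 + 7 + 6 + 6 + 1) / 14 = 68 / 14 = 4.8571
UCL = c̄ + 3√c̄ = 4.8571 + 3 × √4.8571 = 4.8571 + 3 × 2.2039 = 11.4688

11.47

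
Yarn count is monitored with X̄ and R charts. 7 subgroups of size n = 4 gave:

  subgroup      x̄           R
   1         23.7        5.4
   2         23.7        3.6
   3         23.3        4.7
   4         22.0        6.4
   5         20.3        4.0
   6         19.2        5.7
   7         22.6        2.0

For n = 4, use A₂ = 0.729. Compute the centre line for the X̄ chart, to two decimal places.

22.11

X̄̄ = (23.7 + 23.7 + 23.3 + 22.0 + 20.3 + 19.2 + 22.6) / 7 = 154.8000 / 7 = 22.1143
CL = X̄̄ = 22.1143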